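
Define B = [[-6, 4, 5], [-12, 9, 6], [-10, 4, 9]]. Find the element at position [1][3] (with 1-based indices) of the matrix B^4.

1263

Characteristic polynomial: s^3 - 12s^2 + 47s - 60 = (s - 5)(s - 4)(s - 3), so the eigenvalues are 3, 4, 5.
s=4: eigenvector (-1, 0, -2).
s=5: eigenvector (2, 3, 2).
s=3: eigenvector (1, 1, 1).
P = [[-1, 2, 1], [0, 3, 1], [-2, 2, 1]], D = diag(4, 5, 3), P⁻¹ = [[1, 0, -1], [-2, 1, 1], [6, -2, -3]].
B⁴ = P·diag(256, 625, 81)·P⁻¹ = [[-2270, 1088, 1263], [-3264, 1713, 1632], [-2526, 1088, 1519]].
The requested entry is 1263.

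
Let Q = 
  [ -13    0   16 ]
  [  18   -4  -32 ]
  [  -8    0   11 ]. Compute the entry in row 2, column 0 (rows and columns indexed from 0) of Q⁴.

544

Characteristic polynomial: μ^3 + 6μ^2 - 7μ - 60 = (μ - 3)(μ + 4)(μ + 5), so the eigenvalues are -5, -4, 3.
μ=-5: eigenvector (2, -4, 1).
μ=3: eigenvector (1, -2, 1).
μ=-4: eigenvector (0, 1, 0).
P = [[2, 1, 0], [-4, -2, 1], [1, 1, 0]], D = diag(-5, 3, -4), P⁻¹ = [[1, 0, -1], [-1, 0, 2], [2, 1, 0]].
Q⁴ = P·diag(625, 81, 256)·P⁻¹ = [[1169, 0, -1088], [-1826, 256, 2176], [544, 0, -463]].
The requested entry is 544.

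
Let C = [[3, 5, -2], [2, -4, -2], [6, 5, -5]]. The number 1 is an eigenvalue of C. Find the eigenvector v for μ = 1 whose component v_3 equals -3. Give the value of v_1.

-3

C − 1I = [[2, 5, -2], [2, -5, -2], [6, 5, -6]].
Solving (C − 1I)v = 0 gives the eigenspace spanned by (-3, 0, -3).
With v_3 = -3, v = (-3, 0, -3), so v_1 = -3.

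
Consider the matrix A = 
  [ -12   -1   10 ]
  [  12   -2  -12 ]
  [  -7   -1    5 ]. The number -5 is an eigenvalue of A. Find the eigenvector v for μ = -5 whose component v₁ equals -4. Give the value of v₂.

A + 5I = [[-7, -1, 10], [12, 3, -12], [-7, -1, 10]].
Solving (A + 5I)v = 0 gives the eigenspace spanned by (-4, 8, -2).
With v₁ = -4, v = (-4, 8, -2), so v₂ = 8.

8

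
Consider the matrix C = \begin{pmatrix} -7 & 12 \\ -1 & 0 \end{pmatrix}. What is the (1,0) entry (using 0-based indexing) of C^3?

-37

Characteristic polynomial: r^2 + 7r + 12 = (r + 3)(r + 4), so the eigenvalues are -4, -3.
r=-3: eigenvector (3, 1).
r=-4: eigenvector (4, 1).
P = [[3, 4], [1, 1]], D = diag(-3, -4), P⁻¹ = [[-1, 4], [1, -3]].
C³ = P·diag(-27, -64)·P⁻¹ = [[-175, 444], [-37, 84]].
The requested entry is -37.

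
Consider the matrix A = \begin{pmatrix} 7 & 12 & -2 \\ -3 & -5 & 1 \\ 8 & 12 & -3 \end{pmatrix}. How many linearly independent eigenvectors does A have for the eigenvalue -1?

1

A + 1I = [[8, 12, -2], [-3, -4, 1], [8, 12, -2]].
This matrix has rank 2, so its null space has dimension 3 − 2 = 1.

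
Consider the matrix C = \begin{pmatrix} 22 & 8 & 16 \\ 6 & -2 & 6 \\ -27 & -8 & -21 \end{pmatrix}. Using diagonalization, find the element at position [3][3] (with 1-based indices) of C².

Characteristic polynomial: λ^3 + λ^2 - 32λ - 60 = (λ - 6)(λ + 2)(λ + 5), so the eigenvalues are -5, -2, 6.
λ=6: eigenvector (1, 0, -1).
λ=-2: eigenvector (-1, 1, 1).
λ=-5: eigenvector (0, -2, 1).
P = [[1, -1, 0], [0, 1, -2], [-1, 1, 1]], D = diag(6, -2, -5), P⁻¹ = [[3, 1, 2], [2, 1, 2], [1, 0, 1]].
C² = P·diag(36, 4, 25)·P⁻¹ = [[100, 32, 64], [-42, 4, -42], [-75, -32, -39]].
The requested entry is -39.

-39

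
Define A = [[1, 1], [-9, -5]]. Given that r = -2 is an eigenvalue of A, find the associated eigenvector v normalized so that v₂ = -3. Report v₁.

A + 2I = [[3, 1], [-9, -3]].
Solving (A + 2I)v = 0 gives the eigenspace spanned by (1, -3).
With v₂ = -3, v = (1, -3), so v₁ = 1.

1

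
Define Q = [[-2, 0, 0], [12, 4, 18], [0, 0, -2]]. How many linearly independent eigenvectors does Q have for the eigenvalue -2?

Q + 2I = [[0, 0, 0], [12, 6, 18], [0, 0, 0]].
This matrix has rank 1, so its null space has dimension 3 − 1 = 2.

2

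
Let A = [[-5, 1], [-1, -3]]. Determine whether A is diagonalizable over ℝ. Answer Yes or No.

No

Characteristic polynomial: p(t) = t^2 + 8t + 16 = (t + 4)^2.
t = -4 has algebraic multiplicity 2; rank(A + 4I) = 1, so geometric multiplicity = 1.
Geometric multiplicity < algebraic multiplicity, so A is not diagonalizable.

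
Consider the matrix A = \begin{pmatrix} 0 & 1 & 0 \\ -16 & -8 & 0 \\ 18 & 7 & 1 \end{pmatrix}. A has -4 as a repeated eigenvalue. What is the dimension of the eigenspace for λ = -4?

A + 4I = [[4, 1, 0], [-16, -4, 0], [18, 7, 5]].
This matrix has rank 2, so its null space has dimension 3 − 2 = 1.

1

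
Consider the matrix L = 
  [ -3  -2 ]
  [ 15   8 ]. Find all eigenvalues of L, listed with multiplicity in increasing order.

Characteristic polynomial: p(r) = r^2 - 5r + 6 = (r - 3)(r - 2).
Roots (with multiplicity): 2, 3.

2, 3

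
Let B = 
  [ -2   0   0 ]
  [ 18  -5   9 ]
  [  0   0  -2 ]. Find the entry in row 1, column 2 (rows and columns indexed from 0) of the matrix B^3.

Characteristic polynomial: λ^3 + 9λ^2 + 24λ + 20 = (λ + 2)^2(λ + 5), so the eigenvalues are -5, -2, -2.
λ=-2: eigenvector (1, 0, -2).
λ=-5: eigenvector (0, 1, 0).
λ=-2: eigenvector (-2, 3, 5).
P = [[1, 0, -2], [0, 1, 3], [-2, 0, 5]], D = diag(-2, -5, -2), P⁻¹ = [[5, 0, 2], [-6, 1, -3], [2, 0, 1]].
B³ = P·diag(-8, -125, -8)·P⁻¹ = [[-8, 0, 0], [702, -125, 351], [0, 0, -8]].
The requested entry is 351.

351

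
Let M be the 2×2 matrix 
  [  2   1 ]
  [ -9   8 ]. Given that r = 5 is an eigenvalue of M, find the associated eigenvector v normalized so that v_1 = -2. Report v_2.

M − 5I = [[-3, 1], [-9, 3]].
Solving (M − 5I)v = 0 gives the eigenspace spanned by (-2, -6).
With v_1 = -2, v = (-2, -6), so v_2 = -6.

-6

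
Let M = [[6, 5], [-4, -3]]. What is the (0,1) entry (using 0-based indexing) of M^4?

75

Characteristic polynomial: t^2 - 3t + 2 = (t - 2)(t - 1), so the eigenvalues are 1, 2.
t=1: eigenvector (1, -1).
t=2: eigenvector (5, -4).
P = [[1, 5], [-1, -4]], D = diag(1, 2), P⁻¹ = [[-4, -5], [1, 1]].
M⁴ = P·diag(1, 16)·P⁻¹ = [[76, 75], [-60, -59]].
The requested entry is 75.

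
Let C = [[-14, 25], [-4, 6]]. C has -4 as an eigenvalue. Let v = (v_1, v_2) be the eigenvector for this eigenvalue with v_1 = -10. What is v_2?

C + 4I = [[-10, 25], [-4, 10]].
Solving (C + 4I)v = 0 gives the eigenspace spanned by (-10, -4).
With v_1 = -10, v = (-10, -4), so v_2 = -4.

-4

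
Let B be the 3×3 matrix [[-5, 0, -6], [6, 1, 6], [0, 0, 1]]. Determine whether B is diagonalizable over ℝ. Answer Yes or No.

Characteristic polynomial: p(λ) = λ^3 + 3λ^2 - 9λ + 5 = (λ - 1)^2(λ + 5).
λ = 1 has algebraic multiplicity 2; rank(B − 1I) = 1, so geometric multiplicity = 2.
Every eigenvalue has geometric = algebraic multiplicity, so B is diagonalizable.

Yes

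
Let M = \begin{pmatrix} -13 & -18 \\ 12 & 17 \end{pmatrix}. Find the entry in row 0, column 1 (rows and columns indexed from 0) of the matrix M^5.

-9378

Characteristic polynomial: t^2 - 4t - 5 = (t - 5)(t + 1), so the eigenvalues are -1, 5.
t=5: eigenvector (1, -1).
t=-1: eigenvector (3, -2).
P = [[1, 3], [-1, -2]], D = diag(5, -1), P⁻¹ = [[-2, -3], [1, 1]].
M⁵ = P·diag(3125, -1)·P⁻¹ = [[-6253, -9378], [6252, 9377]].
The requested entry is -9378.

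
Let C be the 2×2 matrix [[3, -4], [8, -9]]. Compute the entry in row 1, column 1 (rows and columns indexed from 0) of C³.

-249

Characteristic polynomial: r^2 + 6r + 5 = (r + 1)(r + 5), so the eigenvalues are -5, -1.
r=-1: eigenvector (-1, -1).
r=-5: eigenvector (1, 2).
P = [[-1, 1], [-1, 2]], D = diag(-1, -5), P⁻¹ = [[-2, 1], [-1, 1]].
C³ = P·diag(-1, -125)·P⁻¹ = [[123, -124], [248, -249]].
The requested entry is -249.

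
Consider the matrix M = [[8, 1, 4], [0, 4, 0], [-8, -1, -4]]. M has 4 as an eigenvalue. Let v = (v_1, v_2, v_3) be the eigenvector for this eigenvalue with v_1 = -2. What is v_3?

2

M − 4I = [[4, 1, 4], [0, 0, 0], [-8, -1, -8]].
Solving (M − 4I)v = 0 gives the eigenspace spanned by (-2, 0, 2).
With v_1 = -2, v = (-2, 0, 2), so v_3 = 2.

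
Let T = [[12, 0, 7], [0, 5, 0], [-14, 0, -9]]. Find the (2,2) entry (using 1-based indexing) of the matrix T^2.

Characteristic polynomial: λ^3 - 8λ^2 + 5λ + 50 = (λ - 5)^2(λ + 2), so the eigenvalues are -2, 5, 5.
λ=5: eigenvector (1, 2, -1).
λ=-2: eigenvector (-1, 0, 2).
λ=5: eigenvector (0, 1, 0).
P = [[1, -1, 0], [2, 0, 1], [-1, 2, 0]], D = diag(5, -2, 5), P⁻¹ = [[2, 0, 1], [1, 0, 1], [-4, 1, -2]].
T² = P·diag(25, 4, 25)·P⁻¹ = [[46, 0, 21], [0, 25, 0], [-42, 0, -17]].
The requested entry is 25.

25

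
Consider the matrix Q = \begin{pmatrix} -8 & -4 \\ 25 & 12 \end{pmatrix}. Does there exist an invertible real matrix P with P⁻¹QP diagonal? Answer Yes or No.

Characteristic polynomial: p(t) = t^2 - 4t + 4 = (t - 2)^2.
t = 2 has algebraic multiplicity 2; rank(Q − 2I) = 1, so geometric multiplicity = 1.
Geometric multiplicity < algebraic multiplicity, so Q is not diagonalizable.

No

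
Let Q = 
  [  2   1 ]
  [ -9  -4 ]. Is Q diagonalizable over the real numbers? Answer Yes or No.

Characteristic polynomial: p(t) = t^2 + 2t + 1 = (t + 1)^2.
t = -1 has algebraic multiplicity 2; rank(Q + 1I) = 1, so geometric multiplicity = 1.
Geometric multiplicity < algebraic multiplicity, so Q is not diagonalizable.

No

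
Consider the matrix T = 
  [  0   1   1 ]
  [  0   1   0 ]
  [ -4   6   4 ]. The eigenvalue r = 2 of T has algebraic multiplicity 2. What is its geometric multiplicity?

T − 2I = [[-2, 1, 1], [0, -1, 0], [-4, 6, 2]].
This matrix has rank 2, so its null space has dimension 3 − 2 = 1.

1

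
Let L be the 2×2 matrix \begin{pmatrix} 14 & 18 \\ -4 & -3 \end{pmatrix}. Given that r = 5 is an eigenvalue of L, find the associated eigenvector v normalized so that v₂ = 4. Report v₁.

-8

L − 5I = [[9, 18], [-4, -8]].
Solving (L − 5I)v = 0 gives the eigenspace spanned by (-8, 4).
With v₂ = 4, v = (-8, 4), so v₁ = -8.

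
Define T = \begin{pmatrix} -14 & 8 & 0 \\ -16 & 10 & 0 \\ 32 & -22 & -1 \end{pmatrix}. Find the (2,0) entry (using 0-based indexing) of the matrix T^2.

Characteristic polynomial: μ^3 + 5μ^2 - 8μ - 12 = (μ - 2)(μ + 1)(μ + 6), so the eigenvalues are -6, -1, 2.
μ=2: eigenvector (-1, -2, 4).
μ=-6: eigenvector (1, 1, -2).
μ=-1: eigenvector (0, 0, 1).
P = [[-1, 1, 0], [-2, 1, 0], [4, -2, 1]], D = diag(2, -6, -1), P⁻¹ = [[1, -1, 0], [2, -1, 0], [0, 2, 1]].
T² = P·diag(4, 36, 1)·P⁻¹ = [[68, -32, 0], [64, -28, 0], [-128, 58, 1]].
The requested entry is -128.

-128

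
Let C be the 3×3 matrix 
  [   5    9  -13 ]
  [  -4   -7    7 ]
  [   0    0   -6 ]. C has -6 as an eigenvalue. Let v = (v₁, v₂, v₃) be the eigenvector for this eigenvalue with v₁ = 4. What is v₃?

2

C + 6I = [[11, 9, -13], [-4, -1, 7], [0, 0, 0]].
Solving (C + 6I)v = 0 gives the eigenspace spanned by (4, -2, 2).
With v₁ = 4, v = (4, -2, 2), so v₃ = 2.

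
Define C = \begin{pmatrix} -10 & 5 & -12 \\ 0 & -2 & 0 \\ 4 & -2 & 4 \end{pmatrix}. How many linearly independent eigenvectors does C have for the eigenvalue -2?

C + 2I = [[-8, 5, -12], [0, 0, 0], [4, -2, 6]].
This matrix has rank 2, so its null space has dimension 3 − 2 = 1.

1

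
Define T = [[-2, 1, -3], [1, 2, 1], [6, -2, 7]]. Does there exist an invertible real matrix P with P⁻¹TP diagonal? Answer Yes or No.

No

Characteristic polynomial: p(s) = s^3 - 7s^2 + 15s - 9 = (s - 3)^2(s - 1).
s = 3 has algebraic multiplicity 2; rank(T − 3I) = 2, so geometric multiplicity = 1.
Geometric multiplicity < algebraic multiplicity, so T is not diagonalizable.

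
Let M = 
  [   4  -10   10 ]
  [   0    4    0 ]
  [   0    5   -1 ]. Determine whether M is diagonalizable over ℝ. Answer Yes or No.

Characteristic polynomial: p(r) = r^3 - 7r^2 + 8r + 16 = (r - 4)^2(r + 1).
r = 4 has algebraic multiplicity 2; rank(M − 4I) = 1, so geometric multiplicity = 2.
Every eigenvalue has geometric = algebraic multiplicity, so M is diagonalizable.

Yes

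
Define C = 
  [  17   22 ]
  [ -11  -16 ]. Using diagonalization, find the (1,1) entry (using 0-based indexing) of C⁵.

-14026

Characteristic polynomial: s^2 - s - 30 = (s - 6)(s + 5), so the eigenvalues are -5, 6.
s=6: eigenvector (2, -1).
s=-5: eigenvector (-1, 1).
P = [[2, -1], [-1, 1]], D = diag(6, -5), P⁻¹ = [[1, 1], [1, 2]].
C⁵ = P·diag(7776, -3125)·P⁻¹ = [[18677, 21802], [-10901, -14026]].
The requested entry is -14026.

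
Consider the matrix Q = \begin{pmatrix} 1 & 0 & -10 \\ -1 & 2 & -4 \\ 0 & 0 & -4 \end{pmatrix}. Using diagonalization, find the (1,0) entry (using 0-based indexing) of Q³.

-7

Characteristic polynomial: s^3 + s^2 - 10s + 8 = (s - 2)(s - 1)(s + 4), so the eigenvalues are -4, 1, 2.
s=1: eigenvector (1, 1, 0).
s=2: eigenvector (0, 1, 0).
s=-4: eigenvector (2, 1, 1).
P = [[1, 0, 2], [1, 1, 1], [0, 0, 1]], D = diag(1, 2, -4), P⁻¹ = [[1, 0, -2], [-1, 1, 1], [0, 0, 1]].
Q³ = P·diag(1, 8, -64)·P⁻¹ = [[1, 0, -130], [-7, 8, -58], [0, 0, -64]].
The requested entry is -7.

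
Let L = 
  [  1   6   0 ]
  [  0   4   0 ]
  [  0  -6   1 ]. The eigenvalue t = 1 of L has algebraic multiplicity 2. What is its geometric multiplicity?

2

L − 1I = [[0, 6, 0], [0, 3, 0], [0, -6, 0]].
This matrix has rank 1, so its null space has dimension 3 − 1 = 2.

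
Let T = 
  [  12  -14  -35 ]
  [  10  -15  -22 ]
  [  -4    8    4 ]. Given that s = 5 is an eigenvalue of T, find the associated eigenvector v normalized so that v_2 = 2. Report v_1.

4

T − 5I = [[7, -14, -35], [10, -20, -22], [-4, 8, -1]].
Solving (T − 5I)v = 0 gives the eigenspace spanned by (4, 2, 0).
With v_2 = 2, v = (4, 2, 0), so v_1 = 4.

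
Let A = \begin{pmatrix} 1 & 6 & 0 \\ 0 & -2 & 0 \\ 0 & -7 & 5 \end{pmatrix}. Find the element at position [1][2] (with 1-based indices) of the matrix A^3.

18

Characteristic polynomial: t^3 - 4t^2 - 7t + 10 = (t - 5)(t - 1)(t + 2), so the eigenvalues are -2, 1, 5.
t=1: eigenvector (1, 0, 0).
t=-2: eigenvector (-2, 1, 1).
t=5: eigenvector (0, 0, 1).
P = [[1, -2, 0], [0, 1, 0], [0, 1, 1]], D = diag(1, -2, 5), P⁻¹ = [[1, 2, 0], [0, 1, 0], [0, -1, 1]].
A³ = P·diag(1, -8, 125)·P⁻¹ = [[1, 18, 0], [0, -8, 0], [0, -133, 125]].
The requested entry is 18.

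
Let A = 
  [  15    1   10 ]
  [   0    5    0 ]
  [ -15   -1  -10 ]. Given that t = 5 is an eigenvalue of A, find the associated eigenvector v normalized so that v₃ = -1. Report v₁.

A − 5I = [[10, 1, 10], [0, 0, 0], [-15, -1, -15]].
Solving (A − 5I)v = 0 gives the eigenspace spanned by (1, 0, -1).
With v₃ = -1, v = (1, 0, -1), so v₁ = 1.

1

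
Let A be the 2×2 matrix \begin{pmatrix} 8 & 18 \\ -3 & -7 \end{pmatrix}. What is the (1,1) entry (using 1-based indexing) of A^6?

Characteristic polynomial: r^2 - r - 2 = (r - 2)(r + 1), so the eigenvalues are -1, 2.
r=2: eigenvector (3, -1).
r=-1: eigenvector (-2, 1).
P = [[3, -2], [-1, 1]], D = diag(2, -1), P⁻¹ = [[1, 2], [1, 3]].
A⁶ = P·diag(64, 1)·P⁻¹ = [[190, 378], [-63, -125]].
The requested entry is 190.

190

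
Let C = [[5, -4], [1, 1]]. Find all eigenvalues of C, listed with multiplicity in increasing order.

Characteristic polynomial: p(μ) = μ^2 - 6μ + 9 = (μ - 3)^2.
Roots (with multiplicity): 3, 3.

3, 3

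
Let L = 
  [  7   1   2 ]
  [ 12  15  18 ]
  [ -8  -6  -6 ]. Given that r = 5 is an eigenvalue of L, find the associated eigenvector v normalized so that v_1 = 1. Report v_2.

6

L − 5I = [[2, 1, 2], [12, 10, 18], [-8, -6, -11]].
Solving (L − 5I)v = 0 gives the eigenspace spanned by (1, 6, -4).
With v_1 = 1, v = (1, 6, -4), so v_2 = 6.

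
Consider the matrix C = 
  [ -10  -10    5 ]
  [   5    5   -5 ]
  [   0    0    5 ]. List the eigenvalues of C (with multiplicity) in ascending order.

-5, 0, 5

Characteristic polynomial: p(r) = r^3 - 25r = r(r - 5)(r + 5).
Roots (with multiplicity): -5, 0, 5.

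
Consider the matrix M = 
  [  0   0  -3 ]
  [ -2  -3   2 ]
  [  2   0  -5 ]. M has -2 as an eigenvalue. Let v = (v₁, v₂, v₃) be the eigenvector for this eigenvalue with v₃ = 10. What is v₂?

M + 2I = [[2, 0, -3], [-2, -1, 2], [2, 0, -3]].
Solving (M + 2I)v = 0 gives the eigenspace spanned by (15, -10, 10).
With v₃ = 10, v = (15, -10, 10), so v₂ = -10.

-10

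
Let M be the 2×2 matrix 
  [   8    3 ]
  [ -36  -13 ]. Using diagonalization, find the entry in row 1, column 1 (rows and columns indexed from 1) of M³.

188

Characteristic polynomial: r^2 + 5r + 4 = (r + 1)(r + 4), so the eigenvalues are -4, -1.
r=-4: eigenvector (1, -4).
r=-1: eigenvector (1, -3).
P = [[1, 1], [-4, -3]], D = diag(-4, -1), P⁻¹ = [[-3, -1], [4, 1]].
M³ = P·diag(-64, -1)·P⁻¹ = [[188, 63], [-756, -253]].
The requested entry is 188.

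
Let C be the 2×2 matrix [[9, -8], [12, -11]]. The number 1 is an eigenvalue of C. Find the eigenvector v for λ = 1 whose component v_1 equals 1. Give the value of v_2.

1

C − 1I = [[8, -8], [12, -12]].
Solving (C − 1I)v = 0 gives the eigenspace spanned by (1, 1).
With v_1 = 1, v = (1, 1), so v_2 = 1.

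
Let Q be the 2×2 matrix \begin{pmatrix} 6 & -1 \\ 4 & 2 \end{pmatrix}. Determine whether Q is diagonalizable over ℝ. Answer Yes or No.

Characteristic polynomial: p(s) = s^2 - 8s + 16 = (s - 4)^2.
s = 4 has algebraic multiplicity 2; rank(Q − 4I) = 1, so geometric multiplicity = 1.
Geometric multiplicity < algebraic multiplicity, so Q is not diagonalizable.

No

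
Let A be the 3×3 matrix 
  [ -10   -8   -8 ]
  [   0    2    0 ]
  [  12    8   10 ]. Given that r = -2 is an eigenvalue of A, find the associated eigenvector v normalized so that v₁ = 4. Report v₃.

-4

A + 2I = [[-8, -8, -8], [0, 4, 0], [12, 8, 12]].
Solving (A + 2I)v = 0 gives the eigenspace spanned by (4, 0, -4).
With v₁ = 4, v = (4, 0, -4), so v₃ = -4.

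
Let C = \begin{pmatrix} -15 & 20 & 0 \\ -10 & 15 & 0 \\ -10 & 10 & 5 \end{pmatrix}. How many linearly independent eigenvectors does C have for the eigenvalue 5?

C − 5I = [[-20, 20, 0], [-10, 10, 0], [-10, 10, 0]].
This matrix has rank 1, so its null space has dimension 3 − 1 = 2.

2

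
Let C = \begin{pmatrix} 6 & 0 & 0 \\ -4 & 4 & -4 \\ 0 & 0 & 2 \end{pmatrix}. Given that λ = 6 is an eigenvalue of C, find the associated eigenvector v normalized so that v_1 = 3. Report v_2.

-6

C − 6I = [[0, 0, 0], [-4, -2, -4], [0, 0, -4]].
Solving (C − 6I)v = 0 gives the eigenspace spanned by (3, -6, 0).
With v_1 = 3, v = (3, -6, 0), so v_2 = -6.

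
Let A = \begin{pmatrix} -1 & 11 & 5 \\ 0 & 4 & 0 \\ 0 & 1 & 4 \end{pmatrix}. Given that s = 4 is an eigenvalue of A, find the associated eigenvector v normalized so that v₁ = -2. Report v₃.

-2

A − 4I = [[-5, 11, 5], [0, 0, 0], [0, 1, 0]].
Solving (A − 4I)v = 0 gives the eigenspace spanned by (-2, 0, -2).
With v₁ = -2, v = (-2, 0, -2), so v₃ = -2.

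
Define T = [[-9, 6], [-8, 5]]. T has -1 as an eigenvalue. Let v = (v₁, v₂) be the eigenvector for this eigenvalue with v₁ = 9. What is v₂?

T + 1I = [[-8, 6], [-8, 6]].
Solving (T + 1I)v = 0 gives the eigenspace spanned by (9, 12).
With v₁ = 9, v = (9, 12), so v₂ = 12.

12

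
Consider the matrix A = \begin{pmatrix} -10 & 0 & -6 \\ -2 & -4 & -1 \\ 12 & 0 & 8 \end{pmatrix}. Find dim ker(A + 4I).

A + 4I = [[-6, 0, -6], [-2, 0, -1], [12, 0, 12]].
This matrix has rank 2, so its null space has dimension 3 − 2 = 1.

1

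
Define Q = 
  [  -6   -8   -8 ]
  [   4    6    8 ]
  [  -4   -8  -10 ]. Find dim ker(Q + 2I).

Q + 2I = [[-4, -8, -8], [4, 8, 8], [-4, -8, -8]].
This matrix has rank 1, so its null space has dimension 3 − 1 = 2.

2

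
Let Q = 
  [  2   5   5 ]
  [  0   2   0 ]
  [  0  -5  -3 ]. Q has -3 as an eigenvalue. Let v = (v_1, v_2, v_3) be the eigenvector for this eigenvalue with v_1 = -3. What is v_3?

3

Q + 3I = [[5, 5, 5], [0, 5, 0], [0, -5, 0]].
Solving (Q + 3I)v = 0 gives the eigenspace spanned by (-3, 0, 3).
With v_1 = -3, v = (-3, 0, 3), so v_3 = 3.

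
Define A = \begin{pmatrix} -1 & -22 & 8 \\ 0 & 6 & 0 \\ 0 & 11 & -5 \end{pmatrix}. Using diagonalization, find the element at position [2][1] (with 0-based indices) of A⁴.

671

Characteristic polynomial: μ^3 - 31μ - 30 = (μ - 6)(μ + 1)(μ + 5), so the eigenvalues are -5, -1, 6.
μ=-1: eigenvector (1, 0, 0).
μ=6: eigenvector (-2, 1, 1).
μ=-5: eigenvector (-2, 0, 1).
P = [[1, -2, -2], [0, 1, 0], [0, 1, 1]], D = diag(-1, 6, -5), P⁻¹ = [[1, 0, 2], [0, 1, 0], [0, -1, 1]].
A⁴ = P·diag(1, 1296, 625)·P⁻¹ = [[1, -1342, -1248], [0, 1296, 0], [0, 671, 625]].
The requested entry is 671.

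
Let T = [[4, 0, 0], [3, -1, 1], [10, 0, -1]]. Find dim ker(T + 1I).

1

T + 1I = [[5, 0, 0], [3, 0, 1], [10, 0, 0]].
This matrix has rank 2, so its null space has dimension 3 − 2 = 1.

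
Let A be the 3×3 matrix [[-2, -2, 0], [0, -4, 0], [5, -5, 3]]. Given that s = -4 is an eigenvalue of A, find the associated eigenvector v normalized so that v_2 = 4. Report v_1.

4

A + 4I = [[2, -2, 0], [0, 0, 0], [5, -5, 7]].
Solving (A + 4I)v = 0 gives the eigenspace spanned by (4, 4, 0).
With v_2 = 4, v = (4, 4, 0), so v_1 = 4.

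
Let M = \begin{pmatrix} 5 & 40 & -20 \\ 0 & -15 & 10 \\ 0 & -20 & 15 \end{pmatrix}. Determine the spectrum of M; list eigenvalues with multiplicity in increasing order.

-5, 5, 5

Characteristic polynomial: p(r) = r^3 - 5r^2 - 25r + 125 = (r - 5)^2(r + 5).
Roots (with multiplicity): -5, 5, 5.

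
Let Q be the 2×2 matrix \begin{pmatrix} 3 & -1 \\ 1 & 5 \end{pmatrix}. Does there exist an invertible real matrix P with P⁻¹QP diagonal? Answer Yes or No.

Characteristic polynomial: p(λ) = λ^2 - 8λ + 16 = (λ - 4)^2.
λ = 4 has algebraic multiplicity 2; rank(Q − 4I) = 1, so geometric multiplicity = 1.
Geometric multiplicity < algebraic multiplicity, so Q is not diagonalizable.

No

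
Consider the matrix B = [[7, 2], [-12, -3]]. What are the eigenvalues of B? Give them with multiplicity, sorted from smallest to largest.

Characteristic polynomial: p(s) = s^2 - 4s + 3 = (s - 3)(s - 1).
Roots (with multiplicity): 1, 3.

1, 3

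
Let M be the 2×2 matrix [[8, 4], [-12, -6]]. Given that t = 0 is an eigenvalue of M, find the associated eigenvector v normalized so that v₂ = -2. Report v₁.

1

M = [[8, 4], [-12, -6]].
Solving (M)v = 0 gives the eigenspace spanned by (1, -2).
With v₂ = -2, v = (1, -2), so v₁ = 1.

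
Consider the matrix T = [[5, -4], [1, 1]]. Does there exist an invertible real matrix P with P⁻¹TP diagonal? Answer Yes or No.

Characteristic polynomial: p(λ) = λ^2 - 6λ + 9 = (λ - 3)^2.
λ = 3 has algebraic multiplicity 2; rank(T − 3I) = 1, so geometric multiplicity = 1.
Geometric multiplicity < algebraic multiplicity, so T is not diagonalizable.

No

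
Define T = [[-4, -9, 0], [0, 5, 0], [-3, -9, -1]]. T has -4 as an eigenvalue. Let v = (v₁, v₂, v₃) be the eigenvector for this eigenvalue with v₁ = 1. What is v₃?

T + 4I = [[0, -9, 0], [0, 9, 0], [-3, -9, 3]].
Solving (T + 4I)v = 0 gives the eigenspace spanned by (1, 0, 1).
With v₁ = 1, v = (1, 0, 1), so v₃ = 1.

1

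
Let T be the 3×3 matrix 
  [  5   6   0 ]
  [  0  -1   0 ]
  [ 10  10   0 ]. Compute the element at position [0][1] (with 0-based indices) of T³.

Characteristic polynomial: s^3 - 4s^2 - 5s = s(s - 5)(s + 1), so the eigenvalues are -1, 0, 5.
s=5: eigenvector (1, 0, 2).
s=-1: eigenvector (-1, 1, 0).
s=0: eigenvector (0, 0, 1).
P = [[1, -1, 0], [0, 1, 0], [2, 0, 1]], D = diag(5, -1, 0), P⁻¹ = [[1, 1, 0], [0, 1, 0], [-2, -2, 1]].
T³ = P·diag(125, -1, 0)·P⁻¹ = [[125, 126, 0], [0, -1, 0], [250, 250, 0]].
The requested entry is 126.

126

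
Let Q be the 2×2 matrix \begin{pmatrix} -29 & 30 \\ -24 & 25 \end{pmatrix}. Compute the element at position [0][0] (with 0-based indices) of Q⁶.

Characteristic polynomial: t^2 + 4t - 5 = (t - 1)(t + 5), so the eigenvalues are -5, 1.
t=-5: eigenvector (-5, -4).
t=1: eigenvector (1, 1).
P = [[-5, 1], [-4, 1]], D = diag(-5, 1), P⁻¹ = [[-1, 1], [-4, 5]].
Q⁶ = P·diag(15625, 1)·P⁻¹ = [[78121, -78120], [62496, -62495]].
The requested entry is 78121.

78121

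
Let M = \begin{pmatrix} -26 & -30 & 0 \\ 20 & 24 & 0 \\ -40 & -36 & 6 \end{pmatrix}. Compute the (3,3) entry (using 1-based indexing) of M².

Characteristic polynomial: r^3 - 4r^2 - 36r + 144 = (r - 6)(r - 4)(r + 6), so the eigenvalues are -6, 4, 6.
r=-6: eigenvector (3, -2, 4).
r=6: eigenvector (0, 0, 1).
r=4: eigenvector (-1, 1, -2).
P = [[3, 0, -1], [-2, 0, 1], [4, 1, -2]], D = diag(-6, 6, 4), P⁻¹ = [[1, 1, 0], [0, 2, 1], [2, 3, 0]].
M² = P·diag(36, 36, 16)·P⁻¹ = [[76, 60, 0], [-40, -24, 0], [80, 120, 36]].
The requested entry is 36.

36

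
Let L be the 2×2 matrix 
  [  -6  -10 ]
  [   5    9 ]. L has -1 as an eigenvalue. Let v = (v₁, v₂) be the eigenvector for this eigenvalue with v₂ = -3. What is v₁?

L + 1I = [[-5, -10], [5, 10]].
Solving (L + 1I)v = 0 gives the eigenspace spanned by (6, -3).
With v₂ = -3, v = (6, -3), so v₁ = 6.

6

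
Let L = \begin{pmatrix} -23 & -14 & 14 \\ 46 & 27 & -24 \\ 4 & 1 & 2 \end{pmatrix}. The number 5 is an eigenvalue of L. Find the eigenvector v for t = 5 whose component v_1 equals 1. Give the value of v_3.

L − 5I = [[-28, -14, 14], [46, 22, -24], [4, 1, -3]].
Solving (L − 5I)v = 0 gives the eigenspace spanned by (1, -1, 1).
With v_1 = 1, v = (1, -1, 1), so v_3 = 1.

1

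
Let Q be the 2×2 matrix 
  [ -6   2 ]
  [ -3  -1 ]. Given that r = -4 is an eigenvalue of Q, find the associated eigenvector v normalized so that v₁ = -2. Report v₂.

-2

Q + 4I = [[-2, 2], [-3, 3]].
Solving (Q + 4I)v = 0 gives the eigenspace spanned by (-2, -2).
With v₁ = -2, v = (-2, -2), so v₂ = -2.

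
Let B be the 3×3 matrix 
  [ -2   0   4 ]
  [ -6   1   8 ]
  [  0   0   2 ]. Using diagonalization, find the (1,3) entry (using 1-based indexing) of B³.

Characteristic polynomial: s^3 - s^2 - 4s + 4 = (s - 2)(s - 1)(s + 2), so the eigenvalues are -2, 1, 2.
s=-2: eigenvector (1, 2, 0).
s=2: eigenvector (1, 2, 1).
s=1: eigenvector (0, 1, 0).
P = [[1, 1, 0], [2, 2, 1], [0, 1, 0]], D = diag(-2, 2, 1), P⁻¹ = [[1, 0, -1], [0, 0, 1], [-2, 1, 0]].
B³ = P·diag(-8, 8, 1)·P⁻¹ = [[-8, 0, 16], [-18, 1, 32], [0, 0, 8]].
The requested entry is 16.

16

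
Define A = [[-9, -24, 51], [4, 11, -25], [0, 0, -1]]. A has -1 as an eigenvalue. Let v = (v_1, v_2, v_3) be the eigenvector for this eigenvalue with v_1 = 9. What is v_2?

-3

A + 1I = [[-8, -24, 51], [4, 12, -25], [0, 0, 0]].
Solving (A + 1I)v = 0 gives the eigenspace spanned by (9, -3, 0).
With v_1 = 9, v = (9, -3, 0), so v_2 = -3.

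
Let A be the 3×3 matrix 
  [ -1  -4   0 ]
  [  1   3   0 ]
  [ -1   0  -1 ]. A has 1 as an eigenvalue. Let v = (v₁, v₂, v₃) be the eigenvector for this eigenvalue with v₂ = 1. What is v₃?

A − 1I = [[-2, -4, 0], [1, 2, 0], [-1, 0, -2]].
Solving (A − 1I)v = 0 gives the eigenspace spanned by (-2, 1, 1).
With v₂ = 1, v = (-2, 1, 1), so v₃ = 1.

1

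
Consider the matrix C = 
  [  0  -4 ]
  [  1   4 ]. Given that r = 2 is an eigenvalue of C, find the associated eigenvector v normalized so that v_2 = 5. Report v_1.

-10

C − 2I = [[-2, -4], [1, 2]].
Solving (C − 2I)v = 0 gives the eigenspace spanned by (-10, 5).
With v_2 = 5, v = (-10, 5), so v_1 = -10.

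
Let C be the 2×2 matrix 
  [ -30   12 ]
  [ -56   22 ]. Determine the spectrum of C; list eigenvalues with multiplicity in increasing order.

-6, -2

Characteristic polynomial: p(s) = s^2 + 8s + 12 = (s + 2)(s + 6).
Roots (with multiplicity): -6, -2.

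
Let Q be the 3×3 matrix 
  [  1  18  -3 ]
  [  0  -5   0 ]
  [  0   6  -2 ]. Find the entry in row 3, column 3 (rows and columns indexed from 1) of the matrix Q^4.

16

Characteristic polynomial: t^3 + 6t^2 + 3t - 10 = (t - 1)(t + 2)(t + 5), so the eigenvalues are -5, -2, 1.
t=-2: eigenvector (1, 0, 1).
t=-5: eigenvector (-4, 1, -2).
t=1: eigenvector (-1, 0, 0).
P = [[1, -4, -1], [0, 1, 0], [1, -2, 0]], D = diag(-2, -5, 1), P⁻¹ = [[0, 2, 1], [0, 1, 0], [-1, -2, 1]].
Q⁴ = P·diag(16, 625, 1)·P⁻¹ = [[1, -2466, 15], [0, 625, 0], [0, -1218, 16]].
The requested entry is 16.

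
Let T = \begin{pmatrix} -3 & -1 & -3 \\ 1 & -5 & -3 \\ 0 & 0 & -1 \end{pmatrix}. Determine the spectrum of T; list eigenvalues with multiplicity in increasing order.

-4, -4, -1

Characteristic polynomial: p(μ) = μ^3 + 9μ^2 + 24μ + 16 = (μ + 1)(μ + 4)^2.
Roots (with multiplicity): -4, -4, -1.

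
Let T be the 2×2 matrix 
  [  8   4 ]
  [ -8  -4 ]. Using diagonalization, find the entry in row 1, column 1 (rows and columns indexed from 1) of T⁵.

2048

Characteristic polynomial: λ^2 - 4λ = λ(λ - 4), so the eigenvalues are 0, 4.
λ=0: eigenvector (1, -2).
λ=4: eigenvector (1, -1).
P = [[1, 1], [-2, -1]], D = diag(0, 4), P⁻¹ = [[-1, -1], [2, 1]].
T⁵ = P·diag(0, 1024)·P⁻¹ = [[2048, 1024], [-2048, -1024]].
The requested entry is 2048.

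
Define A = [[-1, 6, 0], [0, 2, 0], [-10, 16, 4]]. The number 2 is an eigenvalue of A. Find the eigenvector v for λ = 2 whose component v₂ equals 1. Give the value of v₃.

2

A − 2I = [[-3, 6, 0], [0, 0, 0], [-10, 16, 2]].
Solving (A − 2I)v = 0 gives the eigenspace spanned by (2, 1, 2).
With v₂ = 1, v = (2, 1, 2), so v₃ = 2.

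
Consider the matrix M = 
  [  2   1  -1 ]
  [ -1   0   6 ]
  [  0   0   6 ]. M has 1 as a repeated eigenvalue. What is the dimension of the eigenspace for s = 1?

1

M − 1I = [[1, 1, -1], [-1, -1, 6], [0, 0, 5]].
This matrix has rank 2, so its null space has dimension 3 − 2 = 1.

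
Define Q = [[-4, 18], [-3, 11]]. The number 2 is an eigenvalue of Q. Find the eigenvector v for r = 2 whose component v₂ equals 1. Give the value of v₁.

Q − 2I = [[-6, 18], [-3, 9]].
Solving (Q − 2I)v = 0 gives the eigenspace spanned by (3, 1).
With v₂ = 1, v = (3, 1), so v₁ = 3.

3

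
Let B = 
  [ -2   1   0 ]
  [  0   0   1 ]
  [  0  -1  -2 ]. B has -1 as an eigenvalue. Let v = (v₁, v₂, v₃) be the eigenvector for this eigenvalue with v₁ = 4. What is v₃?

B + 1I = [[-1, 1, 0], [0, 1, 1], [0, -1, -1]].
Solving (B + 1I)v = 0 gives the eigenspace spanned by (4, 4, -4).
With v₁ = 4, v = (4, 4, -4), so v₃ = -4.

-4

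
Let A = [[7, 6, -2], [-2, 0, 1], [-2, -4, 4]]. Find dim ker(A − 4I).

A − 4I = [[3, 6, -2], [-2, -4, 1], [-2, -4, 0]].
This matrix has rank 2, so its null space has dimension 3 − 2 = 1.

1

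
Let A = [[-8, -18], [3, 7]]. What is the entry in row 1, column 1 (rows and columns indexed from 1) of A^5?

Characteristic polynomial: λ^2 + λ - 2 = (λ - 1)(λ + 2), so the eigenvalues are -2, 1.
λ=1: eigenvector (-2, 1).
λ=-2: eigenvector (3, -1).
P = [[-2, 3], [1, -1]], D = diag(1, -2), P⁻¹ = [[1, 3], [1, 2]].
A⁵ = P·diag(1, -32)·P⁻¹ = [[-98, -198], [33, 67]].
The requested entry is -98.

-98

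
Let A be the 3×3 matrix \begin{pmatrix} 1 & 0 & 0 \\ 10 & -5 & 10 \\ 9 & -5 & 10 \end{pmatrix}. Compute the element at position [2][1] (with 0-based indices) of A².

-25

Characteristic polynomial: μ^3 - 6μ^2 + 5μ = μ(μ - 5)(μ - 1), so the eigenvalues are 0, 1, 5.
μ=1: eigenvector (1, 0, -1).
μ=5: eigenvector (0, -1, -1).
μ=0: eigenvector (0, 2, 1).
P = [[1, 0, 0], [0, -1, 2], [-1, -1, 1]], D = diag(1, 5, 0), P⁻¹ = [[1, 0, 0], [-2, 1, -2], [-1, 1, -1]].
A² = P·diag(1, 25, 0)·P⁻¹ = [[1, 0, 0], [50, -25, 50], [49, -25, 50]].
The requested entry is -25.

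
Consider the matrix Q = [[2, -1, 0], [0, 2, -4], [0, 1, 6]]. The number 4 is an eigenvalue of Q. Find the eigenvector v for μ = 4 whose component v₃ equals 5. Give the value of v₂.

-10

Q − 4I = [[-2, -1, 0], [0, -2, -4], [0, 1, 2]].
Solving (Q − 4I)v = 0 gives the eigenspace spanned by (5, -10, 5).
With v₃ = 5, v = (5, -10, 5), so v₂ = -10.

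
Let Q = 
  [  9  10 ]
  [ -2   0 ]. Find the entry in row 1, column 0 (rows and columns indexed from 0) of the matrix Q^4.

-738

Characteristic polynomial: μ^2 - 9μ + 20 = (μ - 5)(μ - 4), so the eigenvalues are 4, 5.
μ=4: eigenvector (-2, 1).
μ=5: eigenvector (5, -2).
P = [[-2, 5], [1, -2]], D = diag(4, 5), P⁻¹ = [[2, 5], [1, 2]].
Q⁴ = P·diag(256, 625)·P⁻¹ = [[2101, 3690], [-738, -1220]].
The requested entry is -738.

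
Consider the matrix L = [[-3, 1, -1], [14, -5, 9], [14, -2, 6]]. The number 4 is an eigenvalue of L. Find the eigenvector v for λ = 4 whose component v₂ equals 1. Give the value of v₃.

L − 4I = [[-7, 1, -1], [14, -9, 9], [14, -2, 2]].
Solving (L − 4I)v = 0 gives the eigenspace spanned by (0, 1, 1).
With v₂ = 1, v = (0, 1, 1), so v₃ = 1.

1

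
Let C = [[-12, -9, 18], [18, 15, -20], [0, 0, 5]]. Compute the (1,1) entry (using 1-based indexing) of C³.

Characteristic polynomial: s^3 - 8s^2 - 3s + 90 = (s - 6)(s - 5)(s + 3), so the eigenvalues are -3, 5, 6.
s=-3: eigenvector (1, -1, 0).
s=6: eigenvector (-1, 2, 0).
s=5: eigenvector (0, 2, 1).
P = [[1, -1, 0], [-1, 2, 2], [0, 0, 1]], D = diag(-3, 6, 5), P⁻¹ = [[2, 1, -2], [1, 1, -2], [0, 0, 1]].
C³ = P·diag(-27, 216, 125)·P⁻¹ = [[-270, -243, 486], [486, 459, -668], [0, 0, 125]].
The requested entry is -270.

-270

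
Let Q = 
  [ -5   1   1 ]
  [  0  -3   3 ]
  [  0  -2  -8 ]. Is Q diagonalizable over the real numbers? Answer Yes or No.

Characteristic polynomial: p(λ) = λ^3 + 16λ^2 + 85λ + 150 = (λ + 5)^2(λ + 6).
λ = -5 has algebraic multiplicity 2; rank(Q + 5I) = 2, so geometric multiplicity = 1.
Geometric multiplicity < algebraic multiplicity, so Q is not diagonalizable.

No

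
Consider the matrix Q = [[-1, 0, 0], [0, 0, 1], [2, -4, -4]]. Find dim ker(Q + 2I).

Q + 2I = [[1, 0, 0], [0, 2, 1], [2, -4, -2]].
This matrix has rank 2, so its null space has dimension 3 − 2 = 1.

1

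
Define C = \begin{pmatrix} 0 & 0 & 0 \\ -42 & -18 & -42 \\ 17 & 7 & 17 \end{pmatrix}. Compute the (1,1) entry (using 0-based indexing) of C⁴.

Characteristic polynomial: r^3 + r^2 - 12r = r(r - 3)(r + 4), so the eigenvalues are -4, 0, 3.
r=0: eigenvector (1, 0, -1).
r=-4: eigenvector (0, 3, -1).
r=3: eigenvector (0, -2, 1).
P = [[1, 0, 0], [0, 3, -2], [-1, -1, 1]], D = diag(0, -4, 3), P⁻¹ = [[1, 0, 0], [2, 1, 2], [3, 1, 3]].
C⁴ = P·diag(0, 256, 81)·P⁻¹ = [[0, 0, 0], [1050, 606, 1050], [-269, -175, -269]].
The requested entry is 606.

606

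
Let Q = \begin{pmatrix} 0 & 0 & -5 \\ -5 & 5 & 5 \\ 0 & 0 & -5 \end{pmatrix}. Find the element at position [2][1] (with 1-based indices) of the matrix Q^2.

Characteristic polynomial: λ^3 - 25λ = λ(λ - 5)(λ + 5), so the eigenvalues are -5, 0, 5.
λ=0: eigenvector (1, 1, 0).
λ=5: eigenvector (0, 1, 0).
λ=-5: eigenvector (1, 0, 1).
P = [[1, 0, 1], [1, 1, 0], [0, 0, 1]], D = diag(0, 5, -5), P⁻¹ = [[1, 0, -1], [-1, 1, 1], [0, 0, 1]].
Q² = P·diag(0, 25, 25)·P⁻¹ = [[0, 0, 25], [-25, 25, 25], [0, 0, 25]].
The requested entry is -25.

-25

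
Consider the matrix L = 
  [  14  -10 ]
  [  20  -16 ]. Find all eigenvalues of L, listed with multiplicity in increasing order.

Characteristic polynomial: p(r) = r^2 + 2r - 24 = (r - 4)(r + 6).
Roots (with multiplicity): -6, 4.

-6, 4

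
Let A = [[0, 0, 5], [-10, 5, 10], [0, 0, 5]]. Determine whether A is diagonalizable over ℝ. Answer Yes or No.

Yes

Characteristic polynomial: p(r) = r^3 - 10r^2 + 25r = r(r - 5)^2.
r = 5 has algebraic multiplicity 2; rank(A − 5I) = 1, so geometric multiplicity = 2.
Every eigenvalue has geometric = algebraic multiplicity, so A is diagonalizable.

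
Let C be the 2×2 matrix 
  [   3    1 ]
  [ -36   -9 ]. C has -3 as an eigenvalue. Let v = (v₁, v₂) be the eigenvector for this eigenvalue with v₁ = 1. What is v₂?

C + 3I = [[6, 1], [-36, -6]].
Solving (C + 3I)v = 0 gives the eigenspace spanned by (1, -6).
With v₁ = 1, v = (1, -6), so v₂ = -6.

-6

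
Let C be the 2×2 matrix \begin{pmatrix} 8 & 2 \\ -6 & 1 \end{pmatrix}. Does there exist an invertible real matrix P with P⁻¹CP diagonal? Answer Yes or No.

Yes

Characteristic polynomial: p(r) = r^2 - 9r + 20 = (r - 5)(r - 4).
All 2 eigenvalues are distinct, so C is diagonalizable.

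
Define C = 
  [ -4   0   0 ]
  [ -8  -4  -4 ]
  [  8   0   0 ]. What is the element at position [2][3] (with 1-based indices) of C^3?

Characteristic polynomial: λ^3 + 8λ^2 + 16λ = λ(λ + 4)^2, so the eigenvalues are -4, -4, 0.
λ=-4: eigenvector (1, 0, -2).
λ=-4: eigenvector (0, 1, 0).
λ=0: eigenvector (0, -1, 1).
P = [[1, 0, 0], [0, 1, -1], [-2, 0, 1]], D = diag(-4, -4, 0), P⁻¹ = [[1, 0, 0], [2, 1, 1], [2, 0, 1]].
C³ = P·diag(-64, -64, 0)·P⁻¹ = [[-64, 0, 0], [-128, -64, -64], [128, 0, 0]].
The requested entry is -64.

-64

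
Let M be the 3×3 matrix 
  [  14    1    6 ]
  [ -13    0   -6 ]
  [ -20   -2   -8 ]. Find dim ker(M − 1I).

1

M − 1I = [[13, 1, 6], [-13, -1, -6], [-20, -2, -9]].
This matrix has rank 2, so its null space has dimension 3 − 2 = 1.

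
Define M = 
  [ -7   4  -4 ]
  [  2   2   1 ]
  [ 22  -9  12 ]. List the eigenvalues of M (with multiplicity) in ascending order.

Characteristic polynomial: p(s) = s^3 - 7s^2 + 15s - 9 = (s - 3)^2(s - 1).
Roots (with multiplicity): 1, 3, 3.

1, 3, 3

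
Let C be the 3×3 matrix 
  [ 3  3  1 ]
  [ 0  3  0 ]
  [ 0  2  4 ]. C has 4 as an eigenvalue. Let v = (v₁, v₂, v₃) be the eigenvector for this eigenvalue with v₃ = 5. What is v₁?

5

C − 4I = [[-1, 3, 1], [0, -1, 0], [0, 2, 0]].
Solving (C − 4I)v = 0 gives the eigenspace spanned by (5, 0, 5).
With v₃ = 5, v = (5, 0, 5), so v₁ = 5.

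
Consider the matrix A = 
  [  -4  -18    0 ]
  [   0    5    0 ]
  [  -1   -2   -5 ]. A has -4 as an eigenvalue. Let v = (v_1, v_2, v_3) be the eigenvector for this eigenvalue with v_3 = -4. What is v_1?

A + 4I = [[0, -18, 0], [0, 9, 0], [-1, -2, -1]].
Solving (A + 4I)v = 0 gives the eigenspace spanned by (4, 0, -4).
With v_3 = -4, v = (4, 0, -4), so v_1 = 4.

4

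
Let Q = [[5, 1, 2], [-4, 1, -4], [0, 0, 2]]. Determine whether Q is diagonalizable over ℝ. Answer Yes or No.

Characteristic polynomial: p(μ) = μ^3 - 8μ^2 + 21μ - 18 = (μ - 3)^2(μ - 2).
μ = 3 has algebraic multiplicity 2; rank(Q − 3I) = 2, so geometric multiplicity = 1.
Geometric multiplicity < algebraic multiplicity, so Q is not diagonalizable.

No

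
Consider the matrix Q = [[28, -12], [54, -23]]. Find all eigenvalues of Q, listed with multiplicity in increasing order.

Characteristic polynomial: p(λ) = λ^2 - 5λ + 4 = (λ - 4)(λ - 1).
Roots (with multiplicity): 1, 4.

1, 4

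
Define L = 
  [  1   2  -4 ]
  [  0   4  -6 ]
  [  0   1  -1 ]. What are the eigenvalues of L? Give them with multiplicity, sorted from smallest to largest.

Characteristic polynomial: p(r) = r^3 - 4r^2 + 5r - 2 = (r - 2)(r - 1)^2.
Roots (with multiplicity): 1, 1, 2.

1, 1, 2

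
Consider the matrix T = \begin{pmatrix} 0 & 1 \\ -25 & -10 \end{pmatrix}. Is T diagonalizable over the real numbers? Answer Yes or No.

Characteristic polynomial: p(μ) = μ^2 + 10μ + 25 = (μ + 5)^2.
μ = -5 has algebraic multiplicity 2; rank(T + 5I) = 1, so geometric multiplicity = 1.
Geometric multiplicity < algebraic multiplicity, so T is not diagonalizable.

No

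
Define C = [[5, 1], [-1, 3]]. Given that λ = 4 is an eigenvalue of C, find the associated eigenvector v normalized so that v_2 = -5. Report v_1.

C − 4I = [[1, 1], [-1, -1]].
Solving (C − 4I)v = 0 gives the eigenspace spanned by (5, -5).
With v_2 = -5, v = (5, -5), so v_1 = 5.

5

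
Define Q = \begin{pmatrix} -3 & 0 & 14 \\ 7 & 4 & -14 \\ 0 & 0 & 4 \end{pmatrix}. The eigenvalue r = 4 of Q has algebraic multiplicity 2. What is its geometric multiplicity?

2

Q − 4I = [[-7, 0, 14], [7, 0, -14], [0, 0, 0]].
This matrix has rank 1, so its null space has dimension 3 − 1 = 2.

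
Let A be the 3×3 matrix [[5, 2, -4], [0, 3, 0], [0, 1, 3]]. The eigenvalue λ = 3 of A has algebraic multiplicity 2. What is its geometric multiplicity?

A − 3I = [[2, 2, -4], [0, 0, 0], [0, 1, 0]].
This matrix has rank 2, so its null space has dimension 3 − 2 = 1.

1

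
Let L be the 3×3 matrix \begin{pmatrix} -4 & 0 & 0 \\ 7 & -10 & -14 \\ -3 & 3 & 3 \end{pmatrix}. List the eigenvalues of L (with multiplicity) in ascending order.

Characteristic polynomial: p(s) = s^3 + 11s^2 + 40s + 48 = (s + 3)(s + 4)^2.
Roots (with multiplicity): -4, -4, -3.

-4, -4, -3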